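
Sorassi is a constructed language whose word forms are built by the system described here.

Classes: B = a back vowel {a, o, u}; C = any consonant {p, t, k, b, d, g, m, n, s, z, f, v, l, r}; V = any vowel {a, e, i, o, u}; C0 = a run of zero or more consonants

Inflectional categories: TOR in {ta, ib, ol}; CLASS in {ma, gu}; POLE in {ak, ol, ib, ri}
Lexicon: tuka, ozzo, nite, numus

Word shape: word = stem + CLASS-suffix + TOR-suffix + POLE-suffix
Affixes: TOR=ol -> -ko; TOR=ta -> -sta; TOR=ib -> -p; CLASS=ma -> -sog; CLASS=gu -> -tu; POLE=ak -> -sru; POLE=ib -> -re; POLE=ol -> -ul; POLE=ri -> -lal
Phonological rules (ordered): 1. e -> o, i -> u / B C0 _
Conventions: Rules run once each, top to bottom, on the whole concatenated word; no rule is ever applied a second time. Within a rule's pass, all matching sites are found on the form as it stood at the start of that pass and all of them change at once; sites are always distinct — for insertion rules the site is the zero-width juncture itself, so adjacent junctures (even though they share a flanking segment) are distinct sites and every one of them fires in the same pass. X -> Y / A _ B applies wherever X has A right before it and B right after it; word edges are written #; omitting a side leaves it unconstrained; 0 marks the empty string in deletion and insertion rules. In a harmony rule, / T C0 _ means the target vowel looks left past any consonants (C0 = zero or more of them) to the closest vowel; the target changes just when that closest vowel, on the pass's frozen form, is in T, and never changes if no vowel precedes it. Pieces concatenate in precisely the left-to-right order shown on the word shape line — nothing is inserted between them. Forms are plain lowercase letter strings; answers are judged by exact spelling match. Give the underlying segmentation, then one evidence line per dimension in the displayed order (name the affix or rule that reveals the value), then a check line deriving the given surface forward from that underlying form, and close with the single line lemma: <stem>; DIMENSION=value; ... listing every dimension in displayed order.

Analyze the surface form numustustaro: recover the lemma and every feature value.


underlying: numus-tu-sta-re
TOR=ta - signalled by the affix -sta
CLASS=gu - signalled by the affix -tu
POLE=ib - signalled by the affix -re
check: numustustare -> numustustaro
lemma: numus; TOR=ta; CLASS=gu; POLE=ib


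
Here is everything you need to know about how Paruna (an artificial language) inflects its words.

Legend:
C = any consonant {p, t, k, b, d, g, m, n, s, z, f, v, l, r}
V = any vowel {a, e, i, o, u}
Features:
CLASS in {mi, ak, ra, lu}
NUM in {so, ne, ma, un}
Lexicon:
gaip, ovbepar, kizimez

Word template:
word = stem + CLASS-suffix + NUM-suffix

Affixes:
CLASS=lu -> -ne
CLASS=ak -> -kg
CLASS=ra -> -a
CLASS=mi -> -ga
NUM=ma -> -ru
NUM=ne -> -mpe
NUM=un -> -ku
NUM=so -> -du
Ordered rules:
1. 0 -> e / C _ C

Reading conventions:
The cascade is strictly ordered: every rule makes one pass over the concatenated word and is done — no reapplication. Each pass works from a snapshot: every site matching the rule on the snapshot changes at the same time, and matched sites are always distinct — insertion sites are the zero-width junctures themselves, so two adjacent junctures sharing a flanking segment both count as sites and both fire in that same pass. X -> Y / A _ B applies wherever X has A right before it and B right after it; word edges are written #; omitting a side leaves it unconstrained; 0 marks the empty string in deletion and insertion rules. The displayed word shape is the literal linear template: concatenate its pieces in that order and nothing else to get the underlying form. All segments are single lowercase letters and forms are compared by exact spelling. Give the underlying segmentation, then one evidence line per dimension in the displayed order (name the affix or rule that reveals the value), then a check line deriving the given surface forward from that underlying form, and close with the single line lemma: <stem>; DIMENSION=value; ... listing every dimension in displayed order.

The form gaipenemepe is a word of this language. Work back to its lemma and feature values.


underlying: gaip-ne-mpe
CLASS=lu - signalled by the affix -ne
NUM=ne - signalled by the affix -mpe
check: gaipnempe -> gaipenemepe
lemma: gaip; CLASS=lu; NUM=ne


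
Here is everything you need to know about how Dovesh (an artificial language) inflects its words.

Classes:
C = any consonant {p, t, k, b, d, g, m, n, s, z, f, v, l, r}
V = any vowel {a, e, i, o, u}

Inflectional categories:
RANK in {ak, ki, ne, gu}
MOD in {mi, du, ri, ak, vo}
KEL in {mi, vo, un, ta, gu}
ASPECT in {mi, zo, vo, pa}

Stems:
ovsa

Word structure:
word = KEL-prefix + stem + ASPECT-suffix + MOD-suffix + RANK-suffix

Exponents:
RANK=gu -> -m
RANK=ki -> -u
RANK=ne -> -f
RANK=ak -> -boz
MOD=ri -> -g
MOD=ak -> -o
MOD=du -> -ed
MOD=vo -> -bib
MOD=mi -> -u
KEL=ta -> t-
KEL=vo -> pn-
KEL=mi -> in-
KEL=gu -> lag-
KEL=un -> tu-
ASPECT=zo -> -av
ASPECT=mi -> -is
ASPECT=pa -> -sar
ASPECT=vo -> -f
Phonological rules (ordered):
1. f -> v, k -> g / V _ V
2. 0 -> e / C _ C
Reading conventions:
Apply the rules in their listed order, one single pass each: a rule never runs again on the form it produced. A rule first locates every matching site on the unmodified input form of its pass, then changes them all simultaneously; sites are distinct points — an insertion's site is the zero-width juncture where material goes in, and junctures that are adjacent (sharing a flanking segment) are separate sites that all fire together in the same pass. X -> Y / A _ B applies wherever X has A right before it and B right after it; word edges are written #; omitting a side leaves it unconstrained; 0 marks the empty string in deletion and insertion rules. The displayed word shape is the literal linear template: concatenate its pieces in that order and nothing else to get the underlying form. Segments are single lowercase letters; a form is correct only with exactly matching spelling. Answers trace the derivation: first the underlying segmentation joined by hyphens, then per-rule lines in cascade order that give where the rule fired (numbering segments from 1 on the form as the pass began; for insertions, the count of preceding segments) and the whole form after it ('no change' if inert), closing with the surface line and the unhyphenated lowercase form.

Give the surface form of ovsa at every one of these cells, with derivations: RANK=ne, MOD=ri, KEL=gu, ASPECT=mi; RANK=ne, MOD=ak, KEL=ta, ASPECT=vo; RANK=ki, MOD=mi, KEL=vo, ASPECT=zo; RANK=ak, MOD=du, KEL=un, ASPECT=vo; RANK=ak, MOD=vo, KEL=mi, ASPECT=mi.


cell RANK=ne, MOD=ri, KEL=gu, ASPECT=mi:
underlying: lag-ovsa-is-g-f
1. f -> v, k -> g / V _ V: no change
2. 0 -> e / C _ C: inserts after position(s) 5, 9, 10: lagovesaisegef
surface: lagovesaisegef

cell RANK=ne, MOD=ak, KEL=ta, ASPECT=vo:
underlying: t-ovsa-f-o-f
1. f -> v, k -> g / V _ V: fires at position(s) 6: tovsavof
2. 0 -> e / C _ C: inserts after position(s) 3: tovesavof
surface: tovesavof

cell RANK=ki, MOD=mi, KEL=vo, ASPECT=zo:
underlying: pn-ovsa-av-u-u
1. f -> v, k -> g / V _ V: no change
2. 0 -> e / C _ C: inserts after position(s) 1, 4: penovesaavuu
surface: penovesaavuu

cell RANK=ak, MOD=du, KEL=un, ASPECT=vo:
underlying: tu-ovsa-f-ed-boz
1. f -> v, k -> g / V _ V: fires at position(s) 7: tuovsavedboz
2. 0 -> e / C _ C: inserts after position(s) 4, 9: tuovesavedeboz
surface: tuovesavedeboz

cell RANK=ak, MOD=vo, KEL=mi, ASPECT=mi:
underlying: in-ovsa-is-bib-boz
1. f -> v, k -> g / V _ V: no change
2. 0 -> e / C _ C: inserts after position(s) 4, 8, 11: inovesaisebibeboz
surface: inovesaisebibeboz


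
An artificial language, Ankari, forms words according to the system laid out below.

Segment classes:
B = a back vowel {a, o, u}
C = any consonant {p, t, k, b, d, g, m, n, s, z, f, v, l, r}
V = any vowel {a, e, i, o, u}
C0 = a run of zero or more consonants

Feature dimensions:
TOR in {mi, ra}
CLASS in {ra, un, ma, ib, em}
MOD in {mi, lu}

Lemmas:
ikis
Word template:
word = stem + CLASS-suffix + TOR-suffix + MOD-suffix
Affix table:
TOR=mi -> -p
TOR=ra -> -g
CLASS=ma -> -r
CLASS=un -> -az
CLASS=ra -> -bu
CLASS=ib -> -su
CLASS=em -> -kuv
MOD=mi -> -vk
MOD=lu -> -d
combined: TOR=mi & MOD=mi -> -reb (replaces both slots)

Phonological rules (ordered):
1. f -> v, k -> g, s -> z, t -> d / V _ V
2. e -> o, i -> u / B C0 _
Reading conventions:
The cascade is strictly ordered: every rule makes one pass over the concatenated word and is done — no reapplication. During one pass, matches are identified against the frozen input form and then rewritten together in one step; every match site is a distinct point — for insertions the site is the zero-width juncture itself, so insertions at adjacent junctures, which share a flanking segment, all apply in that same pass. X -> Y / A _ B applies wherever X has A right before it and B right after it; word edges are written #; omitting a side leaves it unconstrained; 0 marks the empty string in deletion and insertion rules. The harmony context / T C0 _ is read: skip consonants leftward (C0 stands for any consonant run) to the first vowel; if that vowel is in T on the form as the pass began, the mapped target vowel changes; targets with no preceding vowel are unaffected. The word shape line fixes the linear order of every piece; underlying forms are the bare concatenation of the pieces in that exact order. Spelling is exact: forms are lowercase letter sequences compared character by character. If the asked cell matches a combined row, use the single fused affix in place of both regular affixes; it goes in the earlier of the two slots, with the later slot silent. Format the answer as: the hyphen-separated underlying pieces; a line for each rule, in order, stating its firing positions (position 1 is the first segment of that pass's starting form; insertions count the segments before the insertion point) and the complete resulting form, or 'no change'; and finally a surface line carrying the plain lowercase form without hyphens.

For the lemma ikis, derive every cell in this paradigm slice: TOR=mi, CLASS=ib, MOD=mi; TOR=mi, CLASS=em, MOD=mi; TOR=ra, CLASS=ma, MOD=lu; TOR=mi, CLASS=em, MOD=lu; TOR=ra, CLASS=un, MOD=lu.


cell TOR=mi, CLASS=ib, MOD=mi:
underlying: ikis-su-reb
1. f -> v, k -> g, s -> z, t -> d / V _ V: fires at position(s) 2: igissureb
2. e -> o, i -> u / B C0 _: fires at position(s) 8: igissurob
surface: igissurob

cell TOR=mi, CLASS=em, MOD=mi:
underlying: ikis-kuv-reb
1. f -> v, k -> g, s -> z, t -> d / V _ V: fires at position(s) 2: igiskuvreb
2. e -> o, i -> u / B C0 _: fires at position(s) 9: igiskuvrob
surface: igiskuvrob

cell TOR=ra, CLASS=ma, MOD=lu:
underlying: ikis-r-g-d
1. f -> v, k -> g, s -> z, t -> d / V _ V: fires at position(s) 2: igisrgd
2. e -> o, i -> u / B C0 _: no change
surface: igisrgd

cell TOR=mi, CLASS=em, MOD=lu:
underlying: ikis-kuv-p-d
1. f -> v, k -> g, s -> z, t -> d / V _ V: fires at position(s) 2: igiskuvpd
2. e -> o, i -> u / B C0 _: no change
surface: igiskuvpd

cell TOR=ra, CLASS=un, MOD=lu:
underlying: ikis-az-g-d
1. f -> v, k -> g, s -> z, t -> d / V _ V: fires at position(s) 2, 4: igizazgd
2. e -> o, i -> u / B C0 _: no change
surface: igizazgd


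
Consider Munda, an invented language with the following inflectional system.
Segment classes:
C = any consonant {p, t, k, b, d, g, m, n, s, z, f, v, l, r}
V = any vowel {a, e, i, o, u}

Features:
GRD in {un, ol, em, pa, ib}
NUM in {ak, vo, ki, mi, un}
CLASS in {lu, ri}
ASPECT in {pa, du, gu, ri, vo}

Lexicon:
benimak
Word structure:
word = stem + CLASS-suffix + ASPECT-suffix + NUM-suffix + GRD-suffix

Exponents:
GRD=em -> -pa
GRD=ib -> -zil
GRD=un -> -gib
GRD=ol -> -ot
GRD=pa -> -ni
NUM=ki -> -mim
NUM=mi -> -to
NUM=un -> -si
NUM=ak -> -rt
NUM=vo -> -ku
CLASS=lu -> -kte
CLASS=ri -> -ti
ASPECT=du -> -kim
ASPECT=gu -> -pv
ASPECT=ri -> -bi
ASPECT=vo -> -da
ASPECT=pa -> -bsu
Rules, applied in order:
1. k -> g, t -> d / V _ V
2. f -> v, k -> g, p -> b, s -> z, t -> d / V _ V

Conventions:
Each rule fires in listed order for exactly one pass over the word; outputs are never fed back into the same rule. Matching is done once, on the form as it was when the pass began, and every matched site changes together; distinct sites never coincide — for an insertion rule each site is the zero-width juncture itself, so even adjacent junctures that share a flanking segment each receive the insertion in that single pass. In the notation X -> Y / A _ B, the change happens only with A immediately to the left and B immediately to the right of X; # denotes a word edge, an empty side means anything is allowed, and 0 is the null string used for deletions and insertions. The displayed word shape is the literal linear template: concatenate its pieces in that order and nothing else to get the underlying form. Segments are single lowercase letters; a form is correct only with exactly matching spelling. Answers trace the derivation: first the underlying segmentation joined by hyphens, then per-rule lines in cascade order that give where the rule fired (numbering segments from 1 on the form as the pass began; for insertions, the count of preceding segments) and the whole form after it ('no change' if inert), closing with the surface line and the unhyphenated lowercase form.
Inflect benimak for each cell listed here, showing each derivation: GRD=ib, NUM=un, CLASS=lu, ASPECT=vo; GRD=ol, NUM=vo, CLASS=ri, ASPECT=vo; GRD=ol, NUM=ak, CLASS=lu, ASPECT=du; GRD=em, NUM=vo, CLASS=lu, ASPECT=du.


cell GRD=ib, NUM=un, CLASS=lu, ASPECT=vo:
underlying: benimak-kte-da-si-zil
1. k -> g, t -> d / V _ V: no change
2. f -> v, k -> g, p -> b, s -> z, t -> d / V _ V: fires at position(s) 13: benimakktedazizil
surface: benimakktedazizil

cell GRD=ol, NUM=vo, CLASS=ri, ASPECT=vo:
underlying: benimak-ti-da-ku-ot
1. k -> g, t -> d / V _ V: fires at position(s) 12: benimaktidaguot
2. f -> v, k -> g, p -> b, s -> z, t -> d / V _ V: no change
surface: benimaktidaguot

cell GRD=ol, NUM=ak, CLASS=lu, ASPECT=du:
underlying: benimak-kte-kim-rt-ot
1. k -> g, t -> d / V _ V: fires at position(s) 11: benimakktegimrtot
2. f -> v, k -> g, p -> b, s -> z, t -> d / V _ V: no change
surface: benimakktegimrtot

cell GRD=em, NUM=vo, CLASS=lu, ASPECT=du:
underlying: benimak-kte-kim-ku-pa
1. k -> g, t -> d / V _ V: fires at position(s) 11: benimakktegimkupa
2. f -> v, k -> g, p -> b, s -> z, t -> d / V _ V: fires at position(s) 16: benimakktegimkuba
surface: benimakktegimkuba


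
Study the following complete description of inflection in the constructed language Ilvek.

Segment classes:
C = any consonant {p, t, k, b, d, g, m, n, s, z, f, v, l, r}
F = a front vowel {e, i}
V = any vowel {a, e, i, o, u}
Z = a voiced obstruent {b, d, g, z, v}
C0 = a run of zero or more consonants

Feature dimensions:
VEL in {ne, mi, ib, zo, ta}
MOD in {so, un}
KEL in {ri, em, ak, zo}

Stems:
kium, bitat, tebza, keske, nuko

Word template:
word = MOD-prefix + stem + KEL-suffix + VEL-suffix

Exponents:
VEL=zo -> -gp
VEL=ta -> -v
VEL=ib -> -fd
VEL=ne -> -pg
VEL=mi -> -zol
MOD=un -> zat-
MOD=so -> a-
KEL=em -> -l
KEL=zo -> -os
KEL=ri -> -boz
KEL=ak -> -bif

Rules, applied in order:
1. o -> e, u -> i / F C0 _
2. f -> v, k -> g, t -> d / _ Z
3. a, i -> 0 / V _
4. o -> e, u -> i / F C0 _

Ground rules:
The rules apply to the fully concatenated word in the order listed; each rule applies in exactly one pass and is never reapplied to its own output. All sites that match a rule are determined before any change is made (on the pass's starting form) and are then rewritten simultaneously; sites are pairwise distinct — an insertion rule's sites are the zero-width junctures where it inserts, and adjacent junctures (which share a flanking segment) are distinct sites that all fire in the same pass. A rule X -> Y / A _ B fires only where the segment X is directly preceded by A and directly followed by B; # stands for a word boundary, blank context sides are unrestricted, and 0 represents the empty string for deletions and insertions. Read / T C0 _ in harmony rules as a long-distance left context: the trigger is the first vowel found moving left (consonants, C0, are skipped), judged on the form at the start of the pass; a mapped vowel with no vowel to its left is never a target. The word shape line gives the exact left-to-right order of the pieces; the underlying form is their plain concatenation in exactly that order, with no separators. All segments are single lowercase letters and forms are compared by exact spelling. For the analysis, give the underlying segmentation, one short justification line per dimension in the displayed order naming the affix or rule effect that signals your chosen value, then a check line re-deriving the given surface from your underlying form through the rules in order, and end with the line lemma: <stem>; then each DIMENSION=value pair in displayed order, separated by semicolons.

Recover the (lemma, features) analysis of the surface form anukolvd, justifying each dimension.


underlying: a-nuko-l-fd
VEL=ib - signalled by the affix -fd
MOD=so - signalled by the affix a-
KEL=em - signalled by the affix -l
check: anukolfd -> anukolfd -> anukolvd -> anukolvd -> anukolvd
lemma: nuko; VEL=ib; MOD=so; KEL=em


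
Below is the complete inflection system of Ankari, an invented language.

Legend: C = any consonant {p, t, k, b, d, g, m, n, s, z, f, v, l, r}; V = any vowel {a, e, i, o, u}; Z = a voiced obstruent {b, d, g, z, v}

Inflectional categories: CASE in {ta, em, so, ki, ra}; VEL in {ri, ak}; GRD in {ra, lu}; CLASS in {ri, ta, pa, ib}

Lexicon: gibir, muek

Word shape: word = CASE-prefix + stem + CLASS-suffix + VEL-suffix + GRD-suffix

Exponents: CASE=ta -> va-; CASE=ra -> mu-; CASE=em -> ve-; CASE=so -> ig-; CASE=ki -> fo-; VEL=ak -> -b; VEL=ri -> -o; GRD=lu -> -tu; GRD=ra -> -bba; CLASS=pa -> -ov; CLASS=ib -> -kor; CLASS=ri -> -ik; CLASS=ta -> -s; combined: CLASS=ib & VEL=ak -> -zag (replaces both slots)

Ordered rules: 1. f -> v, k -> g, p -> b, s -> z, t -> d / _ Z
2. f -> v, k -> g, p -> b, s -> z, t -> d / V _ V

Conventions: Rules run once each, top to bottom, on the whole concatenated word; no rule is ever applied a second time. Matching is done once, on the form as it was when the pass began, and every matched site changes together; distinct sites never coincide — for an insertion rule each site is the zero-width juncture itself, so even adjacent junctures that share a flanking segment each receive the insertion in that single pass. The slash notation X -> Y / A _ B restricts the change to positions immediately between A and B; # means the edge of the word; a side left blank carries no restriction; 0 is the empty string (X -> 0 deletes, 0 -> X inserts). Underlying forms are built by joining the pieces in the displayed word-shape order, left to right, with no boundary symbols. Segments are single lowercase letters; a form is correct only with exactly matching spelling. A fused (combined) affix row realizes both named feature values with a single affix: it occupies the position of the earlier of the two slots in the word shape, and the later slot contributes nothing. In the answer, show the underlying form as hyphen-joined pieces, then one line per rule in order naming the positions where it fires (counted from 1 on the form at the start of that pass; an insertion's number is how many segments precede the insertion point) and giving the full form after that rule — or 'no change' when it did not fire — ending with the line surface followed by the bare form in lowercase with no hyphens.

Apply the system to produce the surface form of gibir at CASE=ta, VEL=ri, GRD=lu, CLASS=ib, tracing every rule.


underlying: va-gibir-kor-o-tu
1. f -> v, k -> g, p -> b, s -> z, t -> d / _ Z: no change
2. f -> v, k -> g, p -> b, s -> z, t -> d / V _ V: fires at position(s) 12: vagibirkorodu
surface: vagibirkorodu


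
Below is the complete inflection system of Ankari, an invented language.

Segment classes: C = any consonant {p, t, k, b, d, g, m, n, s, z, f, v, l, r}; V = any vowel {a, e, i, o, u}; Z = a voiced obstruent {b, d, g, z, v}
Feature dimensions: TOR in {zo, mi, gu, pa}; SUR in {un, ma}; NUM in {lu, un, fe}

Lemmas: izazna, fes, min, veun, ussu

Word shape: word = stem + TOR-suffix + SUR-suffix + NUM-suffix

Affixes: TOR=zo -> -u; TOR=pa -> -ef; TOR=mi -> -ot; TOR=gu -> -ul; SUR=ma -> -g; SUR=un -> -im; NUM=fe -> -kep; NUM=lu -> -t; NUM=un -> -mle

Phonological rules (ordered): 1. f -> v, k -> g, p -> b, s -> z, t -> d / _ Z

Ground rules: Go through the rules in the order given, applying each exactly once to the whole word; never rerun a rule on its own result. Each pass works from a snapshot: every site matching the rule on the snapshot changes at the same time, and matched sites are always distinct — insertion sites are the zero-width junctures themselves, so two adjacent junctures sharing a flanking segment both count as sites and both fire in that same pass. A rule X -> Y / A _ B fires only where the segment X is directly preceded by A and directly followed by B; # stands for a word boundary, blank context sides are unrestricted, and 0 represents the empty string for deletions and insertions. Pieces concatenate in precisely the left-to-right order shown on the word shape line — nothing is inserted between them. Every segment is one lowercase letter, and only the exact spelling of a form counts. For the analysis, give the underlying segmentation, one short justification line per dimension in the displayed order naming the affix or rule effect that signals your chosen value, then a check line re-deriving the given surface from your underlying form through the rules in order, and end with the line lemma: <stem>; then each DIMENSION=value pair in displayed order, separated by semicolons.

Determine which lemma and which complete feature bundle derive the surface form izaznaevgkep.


underlying: izazna-ef-g-kep
TOR=pa - signalled by the affix -ef
SUR=ma - signalled by the affix -g
NUM=fe - signalled by the affix -kep
check: izaznaefgkep -> izaznaevgkep
lemma: izazna; TOR=pa; SUR=ma; NUM=fe


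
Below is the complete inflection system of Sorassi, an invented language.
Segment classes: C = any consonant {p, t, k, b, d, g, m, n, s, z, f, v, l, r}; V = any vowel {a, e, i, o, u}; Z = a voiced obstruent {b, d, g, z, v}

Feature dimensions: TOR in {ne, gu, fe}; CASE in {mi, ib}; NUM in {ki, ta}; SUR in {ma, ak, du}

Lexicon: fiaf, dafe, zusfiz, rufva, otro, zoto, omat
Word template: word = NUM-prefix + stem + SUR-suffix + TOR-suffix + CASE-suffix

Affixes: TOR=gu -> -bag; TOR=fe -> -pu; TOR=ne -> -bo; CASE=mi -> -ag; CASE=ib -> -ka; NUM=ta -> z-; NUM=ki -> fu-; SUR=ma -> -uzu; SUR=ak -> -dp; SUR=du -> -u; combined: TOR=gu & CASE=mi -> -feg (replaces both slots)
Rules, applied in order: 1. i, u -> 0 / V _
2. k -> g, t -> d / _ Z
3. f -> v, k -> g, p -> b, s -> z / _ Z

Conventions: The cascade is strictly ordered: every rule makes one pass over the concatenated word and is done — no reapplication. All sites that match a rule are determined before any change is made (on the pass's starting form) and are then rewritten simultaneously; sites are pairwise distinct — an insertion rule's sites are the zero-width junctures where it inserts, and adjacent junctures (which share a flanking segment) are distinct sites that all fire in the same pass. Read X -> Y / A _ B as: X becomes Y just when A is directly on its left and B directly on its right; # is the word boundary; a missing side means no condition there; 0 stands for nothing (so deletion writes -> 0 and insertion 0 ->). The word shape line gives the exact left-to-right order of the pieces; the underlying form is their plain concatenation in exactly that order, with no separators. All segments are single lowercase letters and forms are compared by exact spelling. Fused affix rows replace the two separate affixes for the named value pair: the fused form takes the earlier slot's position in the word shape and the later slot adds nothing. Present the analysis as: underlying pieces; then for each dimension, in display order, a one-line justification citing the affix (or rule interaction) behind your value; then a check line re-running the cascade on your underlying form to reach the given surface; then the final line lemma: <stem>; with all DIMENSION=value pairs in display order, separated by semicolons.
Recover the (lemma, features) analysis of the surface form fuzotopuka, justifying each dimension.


underlying: fu-zoto-u-pu-ka
TOR=fe - signalled by the affix -pu
CASE=ib - signalled by the affix -ka
NUM=ki - signalled by the affix fu-
SUR=du - signalled by the affix -u
check: fuzotoupuka -> fuzotopuka -> fuzotopuka -> fuzotopuka
lemma: zoto; TOR=fe; CASE=ib; NUM=ki; SUR=du


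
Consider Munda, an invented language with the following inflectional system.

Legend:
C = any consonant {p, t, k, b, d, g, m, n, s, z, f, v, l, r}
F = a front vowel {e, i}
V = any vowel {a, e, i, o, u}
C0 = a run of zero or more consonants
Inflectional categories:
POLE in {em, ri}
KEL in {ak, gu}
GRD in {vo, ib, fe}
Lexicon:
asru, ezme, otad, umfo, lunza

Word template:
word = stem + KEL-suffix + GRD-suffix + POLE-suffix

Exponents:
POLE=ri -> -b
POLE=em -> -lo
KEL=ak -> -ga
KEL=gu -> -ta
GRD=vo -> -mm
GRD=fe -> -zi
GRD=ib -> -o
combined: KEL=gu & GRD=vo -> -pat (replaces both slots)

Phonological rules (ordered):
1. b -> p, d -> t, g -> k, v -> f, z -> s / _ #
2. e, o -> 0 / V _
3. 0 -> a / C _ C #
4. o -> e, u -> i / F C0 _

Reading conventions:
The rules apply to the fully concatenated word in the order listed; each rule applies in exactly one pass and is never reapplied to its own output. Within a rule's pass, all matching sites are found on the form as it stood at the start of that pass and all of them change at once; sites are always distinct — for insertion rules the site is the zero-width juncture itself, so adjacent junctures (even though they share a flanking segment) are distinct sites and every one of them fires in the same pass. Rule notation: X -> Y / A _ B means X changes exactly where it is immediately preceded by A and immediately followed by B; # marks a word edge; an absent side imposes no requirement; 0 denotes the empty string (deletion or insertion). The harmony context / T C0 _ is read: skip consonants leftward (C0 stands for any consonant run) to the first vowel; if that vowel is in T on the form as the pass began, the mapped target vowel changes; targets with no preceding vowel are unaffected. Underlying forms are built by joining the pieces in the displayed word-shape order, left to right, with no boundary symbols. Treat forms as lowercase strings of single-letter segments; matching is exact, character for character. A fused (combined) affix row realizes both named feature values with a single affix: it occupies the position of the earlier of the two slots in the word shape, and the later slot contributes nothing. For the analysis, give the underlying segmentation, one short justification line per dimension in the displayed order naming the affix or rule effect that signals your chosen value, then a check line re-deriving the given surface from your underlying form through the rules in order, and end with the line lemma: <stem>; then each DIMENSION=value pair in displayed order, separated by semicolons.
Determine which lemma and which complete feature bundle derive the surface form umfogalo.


underlying: umfo-ga-o-lo
POLE=em - signalled by the affix -lo
KEL=ak - signalled by the affix -ga
GRD=ib - signalled by the affix -o
check: umfogaolo -> umfogaolo -> umfogalo -> umfogalo -> umfogalo
lemma: umfo; POLE=em; KEL=ak; GRD=ib


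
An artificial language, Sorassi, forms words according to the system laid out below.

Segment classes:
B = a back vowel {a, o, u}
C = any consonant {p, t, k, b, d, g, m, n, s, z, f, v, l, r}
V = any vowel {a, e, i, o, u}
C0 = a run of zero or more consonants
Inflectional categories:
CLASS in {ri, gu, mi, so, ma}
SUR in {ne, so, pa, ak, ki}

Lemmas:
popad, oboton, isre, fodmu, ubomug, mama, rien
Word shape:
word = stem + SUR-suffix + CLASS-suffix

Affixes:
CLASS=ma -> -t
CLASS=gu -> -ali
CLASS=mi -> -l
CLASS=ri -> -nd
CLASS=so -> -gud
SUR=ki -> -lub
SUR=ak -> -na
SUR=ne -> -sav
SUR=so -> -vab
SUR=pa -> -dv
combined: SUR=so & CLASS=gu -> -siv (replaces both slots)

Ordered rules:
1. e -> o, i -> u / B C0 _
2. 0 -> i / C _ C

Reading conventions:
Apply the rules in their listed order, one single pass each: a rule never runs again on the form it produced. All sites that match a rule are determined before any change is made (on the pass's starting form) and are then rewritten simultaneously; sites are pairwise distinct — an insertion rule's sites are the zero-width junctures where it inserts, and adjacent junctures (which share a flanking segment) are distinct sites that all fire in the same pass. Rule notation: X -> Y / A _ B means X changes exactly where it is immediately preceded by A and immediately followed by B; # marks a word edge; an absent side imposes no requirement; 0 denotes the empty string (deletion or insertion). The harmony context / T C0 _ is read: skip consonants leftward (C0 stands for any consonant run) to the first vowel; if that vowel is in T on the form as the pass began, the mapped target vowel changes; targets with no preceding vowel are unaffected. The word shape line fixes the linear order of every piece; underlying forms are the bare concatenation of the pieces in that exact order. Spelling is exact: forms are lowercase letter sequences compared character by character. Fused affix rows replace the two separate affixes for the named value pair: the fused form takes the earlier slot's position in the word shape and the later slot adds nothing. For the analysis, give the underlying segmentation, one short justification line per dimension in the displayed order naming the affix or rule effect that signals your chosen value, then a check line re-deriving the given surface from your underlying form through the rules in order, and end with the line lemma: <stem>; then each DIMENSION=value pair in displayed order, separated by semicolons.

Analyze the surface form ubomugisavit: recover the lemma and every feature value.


underlying: ubomug-sav-t
CLASS=ma - signalled by the affix -t
SUR=ne - signalled by the affix -sav
check: ubomugsavt -> ubomugsavt -> ubomugisavit
lemma: ubomug; CLASS=ma; SUR=ne


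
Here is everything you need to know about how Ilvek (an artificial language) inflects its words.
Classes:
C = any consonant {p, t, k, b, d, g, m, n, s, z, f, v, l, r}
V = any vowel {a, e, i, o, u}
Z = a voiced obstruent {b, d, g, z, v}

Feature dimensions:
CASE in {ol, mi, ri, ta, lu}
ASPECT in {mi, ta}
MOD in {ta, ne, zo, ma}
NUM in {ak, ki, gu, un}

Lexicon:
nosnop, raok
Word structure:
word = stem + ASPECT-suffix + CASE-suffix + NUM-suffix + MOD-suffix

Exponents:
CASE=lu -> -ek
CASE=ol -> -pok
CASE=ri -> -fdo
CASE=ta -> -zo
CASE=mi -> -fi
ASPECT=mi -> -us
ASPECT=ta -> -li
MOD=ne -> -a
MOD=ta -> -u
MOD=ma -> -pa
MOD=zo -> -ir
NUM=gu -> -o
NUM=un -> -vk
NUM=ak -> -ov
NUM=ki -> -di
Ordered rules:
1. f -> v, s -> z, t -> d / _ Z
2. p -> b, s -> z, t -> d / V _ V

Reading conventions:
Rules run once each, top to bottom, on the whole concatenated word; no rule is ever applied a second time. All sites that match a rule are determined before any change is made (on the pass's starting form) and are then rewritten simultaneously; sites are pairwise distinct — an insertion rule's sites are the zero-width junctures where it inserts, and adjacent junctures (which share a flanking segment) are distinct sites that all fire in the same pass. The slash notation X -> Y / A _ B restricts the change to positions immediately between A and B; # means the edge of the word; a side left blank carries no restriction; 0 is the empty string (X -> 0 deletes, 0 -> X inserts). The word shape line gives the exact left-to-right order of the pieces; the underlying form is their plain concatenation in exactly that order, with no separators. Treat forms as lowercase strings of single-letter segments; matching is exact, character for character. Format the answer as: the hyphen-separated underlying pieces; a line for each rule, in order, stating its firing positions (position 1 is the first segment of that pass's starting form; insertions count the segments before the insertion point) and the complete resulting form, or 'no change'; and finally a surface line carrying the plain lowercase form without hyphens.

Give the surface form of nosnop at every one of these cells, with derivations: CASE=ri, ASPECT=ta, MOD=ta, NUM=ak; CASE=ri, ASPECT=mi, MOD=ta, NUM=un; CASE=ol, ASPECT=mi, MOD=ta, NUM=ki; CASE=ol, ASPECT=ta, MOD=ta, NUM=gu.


cell CASE=ri, ASPECT=ta, MOD=ta, NUM=ak:
underlying: nosnop-li-fdo-ov-u
1. f -> v, s -> z, t -> d / _ Z: fires at position(s) 9: nosnoplivdoovu
2. p -> b, s -> z, t -> d / V _ V: no change
surface: nosnoplivdoovu

cell CASE=ri, ASPECT=mi, MOD=ta, NUM=un:
underlying: nosnop-us-fdo-vk-u
1. f -> v, s -> z, t -> d / _ Z: fires at position(s) 9: nosnopusvdovku
2. p -> b, s -> z, t -> d / V _ V: fires at position(s) 6: nosnobusvdovku
surface: nosnobusvdovku

cell CASE=ol, ASPECT=mi, MOD=ta, NUM=ki:
underlying: nosnop-us-pok-di-u
1. f -> v, s -> z, t -> d / _ Z: no change
2. p -> b, s -> z, t -> d / V _ V: fires at position(s) 6: nosnobuspokdiu
surface: nosnobuspokdiu

cell CASE=ol, ASPECT=ta, MOD=ta, NUM=gu:
underlying: nosnop-li-pok-o-u
1. f -> v, s -> z, t -> d / _ Z: no change
2. p -> b, s -> z, t -> d / V _ V: fires at position(s) 9: nosnoplibokou
surface: nosnoplibokou


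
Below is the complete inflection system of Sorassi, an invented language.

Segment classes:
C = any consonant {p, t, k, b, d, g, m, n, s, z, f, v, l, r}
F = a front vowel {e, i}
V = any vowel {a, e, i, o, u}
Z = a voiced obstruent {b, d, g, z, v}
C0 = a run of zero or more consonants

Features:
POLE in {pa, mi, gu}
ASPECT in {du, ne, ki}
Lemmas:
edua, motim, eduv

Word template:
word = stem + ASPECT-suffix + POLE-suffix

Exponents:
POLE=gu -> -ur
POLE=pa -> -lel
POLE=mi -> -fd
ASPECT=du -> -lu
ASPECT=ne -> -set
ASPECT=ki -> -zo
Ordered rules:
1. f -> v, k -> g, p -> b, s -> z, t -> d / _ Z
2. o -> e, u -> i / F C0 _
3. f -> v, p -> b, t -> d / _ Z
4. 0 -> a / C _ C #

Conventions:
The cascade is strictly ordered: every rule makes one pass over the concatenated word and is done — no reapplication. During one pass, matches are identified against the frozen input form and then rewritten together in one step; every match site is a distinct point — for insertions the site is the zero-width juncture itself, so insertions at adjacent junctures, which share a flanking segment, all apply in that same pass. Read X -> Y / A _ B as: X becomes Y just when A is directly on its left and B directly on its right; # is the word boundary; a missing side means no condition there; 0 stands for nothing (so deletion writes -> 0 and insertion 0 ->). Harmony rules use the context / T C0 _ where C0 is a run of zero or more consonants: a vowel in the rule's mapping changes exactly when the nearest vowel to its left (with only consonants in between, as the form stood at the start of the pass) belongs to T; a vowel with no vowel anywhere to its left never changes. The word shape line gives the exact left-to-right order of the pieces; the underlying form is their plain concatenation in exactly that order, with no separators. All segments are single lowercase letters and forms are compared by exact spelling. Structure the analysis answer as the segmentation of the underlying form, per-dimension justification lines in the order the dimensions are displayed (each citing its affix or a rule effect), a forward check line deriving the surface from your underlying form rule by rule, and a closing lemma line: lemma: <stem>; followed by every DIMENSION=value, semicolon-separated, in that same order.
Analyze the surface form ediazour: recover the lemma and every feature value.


underlying: edua-zo-ur
POLE=gu - signalled by the affix -ur
ASPECT=ki - signalled by the affix -zo
check: eduazour -> eduazour -> ediazour -> ediazour -> ediazour
lemma: edua; POLE=gu; ASPECT=ki


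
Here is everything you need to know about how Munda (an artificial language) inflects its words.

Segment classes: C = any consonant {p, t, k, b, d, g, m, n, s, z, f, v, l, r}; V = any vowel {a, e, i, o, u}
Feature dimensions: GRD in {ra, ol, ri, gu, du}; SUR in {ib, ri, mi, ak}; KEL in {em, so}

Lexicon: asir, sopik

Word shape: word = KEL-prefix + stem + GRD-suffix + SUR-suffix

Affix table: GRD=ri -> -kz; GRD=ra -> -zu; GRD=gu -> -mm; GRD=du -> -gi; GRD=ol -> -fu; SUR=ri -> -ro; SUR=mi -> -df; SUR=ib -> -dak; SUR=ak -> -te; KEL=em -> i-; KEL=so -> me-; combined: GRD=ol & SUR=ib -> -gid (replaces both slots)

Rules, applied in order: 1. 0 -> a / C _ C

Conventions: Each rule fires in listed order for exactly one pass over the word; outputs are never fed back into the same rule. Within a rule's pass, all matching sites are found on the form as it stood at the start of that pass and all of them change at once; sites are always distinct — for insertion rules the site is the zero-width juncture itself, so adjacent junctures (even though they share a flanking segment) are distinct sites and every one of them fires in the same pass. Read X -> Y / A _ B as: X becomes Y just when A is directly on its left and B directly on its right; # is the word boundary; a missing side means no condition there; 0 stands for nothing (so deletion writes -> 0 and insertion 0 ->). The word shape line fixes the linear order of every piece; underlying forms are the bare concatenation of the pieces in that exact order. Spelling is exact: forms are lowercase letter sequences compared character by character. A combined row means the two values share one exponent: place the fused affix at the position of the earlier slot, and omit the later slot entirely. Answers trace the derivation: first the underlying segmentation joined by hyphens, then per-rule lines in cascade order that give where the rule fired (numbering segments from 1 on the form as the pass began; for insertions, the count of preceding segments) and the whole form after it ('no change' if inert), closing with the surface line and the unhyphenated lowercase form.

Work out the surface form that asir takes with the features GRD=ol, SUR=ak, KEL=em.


underlying: i-asir-fu-te
1. 0 -> a / C _ C: inserts after position(s) 5: iasirafute
surface: iasirafute


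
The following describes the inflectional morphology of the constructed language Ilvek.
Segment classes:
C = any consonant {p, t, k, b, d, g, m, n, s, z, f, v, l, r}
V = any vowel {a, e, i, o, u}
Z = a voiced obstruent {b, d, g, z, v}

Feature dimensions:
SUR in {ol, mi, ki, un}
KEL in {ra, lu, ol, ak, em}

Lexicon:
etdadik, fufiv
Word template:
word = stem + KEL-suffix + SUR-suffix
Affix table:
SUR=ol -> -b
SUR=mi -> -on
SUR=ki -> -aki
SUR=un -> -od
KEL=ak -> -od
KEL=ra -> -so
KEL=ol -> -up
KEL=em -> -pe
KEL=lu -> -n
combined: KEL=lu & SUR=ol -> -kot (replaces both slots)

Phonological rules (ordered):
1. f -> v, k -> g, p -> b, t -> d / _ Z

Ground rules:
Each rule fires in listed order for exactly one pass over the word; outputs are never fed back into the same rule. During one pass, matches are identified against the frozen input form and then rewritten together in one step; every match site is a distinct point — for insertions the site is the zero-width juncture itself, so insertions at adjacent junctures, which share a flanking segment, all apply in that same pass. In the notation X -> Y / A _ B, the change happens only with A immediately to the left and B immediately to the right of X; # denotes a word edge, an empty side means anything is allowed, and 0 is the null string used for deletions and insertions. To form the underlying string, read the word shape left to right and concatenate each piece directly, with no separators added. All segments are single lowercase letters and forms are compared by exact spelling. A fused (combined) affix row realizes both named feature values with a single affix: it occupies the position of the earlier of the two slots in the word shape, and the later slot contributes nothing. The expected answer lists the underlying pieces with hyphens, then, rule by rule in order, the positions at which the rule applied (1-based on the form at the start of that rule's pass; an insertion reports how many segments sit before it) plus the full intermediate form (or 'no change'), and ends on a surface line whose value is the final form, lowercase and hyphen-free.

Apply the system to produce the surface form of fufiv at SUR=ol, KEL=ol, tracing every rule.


underlying: fufiv-up-b
1. f -> v, k -> g, p -> b, t -> d / _ Z: fires at position(s) 7: fufivubb
surface: fufivubb
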